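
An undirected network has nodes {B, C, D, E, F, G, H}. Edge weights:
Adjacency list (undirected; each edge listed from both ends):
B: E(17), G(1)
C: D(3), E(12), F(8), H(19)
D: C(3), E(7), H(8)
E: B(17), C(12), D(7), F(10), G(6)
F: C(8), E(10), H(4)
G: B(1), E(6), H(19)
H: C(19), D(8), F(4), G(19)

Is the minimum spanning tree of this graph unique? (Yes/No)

Kruskal: consider edges lightest-first.
B–G (1): add — endpoints in different components.
C–D (3): add — endpoints in different components.
F–H (4): add — endpoints in different components.
E–G (6): add — endpoints in different components.
D–E (7): add — endpoints in different components.
C–F (8): add — endpoints in different components.
Non-tree edge D–H has weight 8, equal to the heaviest edge on its tree cycle — swapping gives another MST of the same weight. Not unique.

No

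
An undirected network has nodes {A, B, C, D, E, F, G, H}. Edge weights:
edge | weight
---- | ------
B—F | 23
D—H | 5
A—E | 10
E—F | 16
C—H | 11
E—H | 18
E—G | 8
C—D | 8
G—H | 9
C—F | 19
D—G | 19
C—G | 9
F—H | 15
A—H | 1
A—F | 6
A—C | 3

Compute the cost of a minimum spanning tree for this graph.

Grow the tree from A using Prim:
Step 1: cheapest edge leaving the tree is A—H (1); add H.
Step 2: cheapest edge leaving the tree is A—C (3); add C.
Step 3: cheapest edge leaving the tree is D—H (5); add D.
Step 4: cheapest edge leaving the tree is A—F (6); add F.
Step 5: cheapest edge leaving the tree is C—G (9); add G.
Step 6: cheapest edge leaving the tree is E—G (8); add E.
Step 7: cheapest edge leaving the tree is B—F (23); add B.
MST edges: A—H, A—C, D—H, A—F, C—G, E—G, B—F; total weight 1+3+5+6+9+8+23 = 55.

55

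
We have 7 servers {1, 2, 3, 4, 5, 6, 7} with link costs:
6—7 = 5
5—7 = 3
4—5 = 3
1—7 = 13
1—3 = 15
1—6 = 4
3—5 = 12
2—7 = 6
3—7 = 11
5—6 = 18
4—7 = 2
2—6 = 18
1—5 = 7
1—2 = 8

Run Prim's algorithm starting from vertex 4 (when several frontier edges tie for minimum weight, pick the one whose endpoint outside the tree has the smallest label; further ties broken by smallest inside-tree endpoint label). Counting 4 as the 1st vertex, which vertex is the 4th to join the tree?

6

Prim's algorithm from 4:
Step 1: frontier [4—7 2, 4—5 3] → take 4—7 (2); add 7.
Step 2: frontier [4—5 3, 5—7 3, 6—7 5, 2—7 6, 3—7 11, 1—7 13] → take 4—5 (3); add 5.
Step 3: frontier [1—5 7, 3—5 12, 5—6 18, 6—7 5, 2—7 6, 3—7 11, 1—7 13] → take 6—7 (5); add 6.
Step 4: frontier [1—5 7, 3—5 12, 1—6 4, 2—6 18, 2—7 6, 3—7 11, 1—7 13] → take 1—6 (4); add 1.
Step 5: frontier [1—2 8, 1—3 15, 3—5 12, 2—6 18, 2—7 6, 3—7 11] → take 2—7 (6); add 2.
Step 6: frontier [1—3 15, 3—5 12, 3—7 11] → take 3—7 (11); add 3.
Vertex order: 4, 7, 5, 6, 1, 2, 3. The 4th vertex is 6.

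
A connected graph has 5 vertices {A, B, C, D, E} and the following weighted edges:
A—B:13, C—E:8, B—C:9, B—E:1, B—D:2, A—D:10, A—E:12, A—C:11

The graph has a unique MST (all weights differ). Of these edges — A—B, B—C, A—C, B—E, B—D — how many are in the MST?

Sort edges by weight, then run Kruskal:
B—E (1): add — endpoints in different components.
B—D (2): add — endpoints in different components.
C—E (8): add — endpoints in different components.
B—C (9): skip — B and C already connected.
A—D (10): add — endpoints in different components.
MST edge set: {B—E, B—D, C—E, A—D}.
Of the listed edges, {B—E, B—D} are in the MST → 2.

2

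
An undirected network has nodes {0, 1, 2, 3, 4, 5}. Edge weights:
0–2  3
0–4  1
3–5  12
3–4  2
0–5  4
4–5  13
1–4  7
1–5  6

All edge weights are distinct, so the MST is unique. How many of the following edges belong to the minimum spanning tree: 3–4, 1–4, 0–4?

Kruskal's algorithm — process edges by increasing weight (ties by edge label):
0–4 (1): add — endpoints in different components.
3–4 (2): add — endpoints in different components.
0–2 (3): add — endpoints in different components.
0–5 (4): add — endpoints in different components.
1–5 (6): add — endpoints in different components.
MST edge set: {0–4, 3–4, 0–2, 0–5, 1–5}.
Of the listed edges, {3–4, 0–4} are in the MST → 2.

2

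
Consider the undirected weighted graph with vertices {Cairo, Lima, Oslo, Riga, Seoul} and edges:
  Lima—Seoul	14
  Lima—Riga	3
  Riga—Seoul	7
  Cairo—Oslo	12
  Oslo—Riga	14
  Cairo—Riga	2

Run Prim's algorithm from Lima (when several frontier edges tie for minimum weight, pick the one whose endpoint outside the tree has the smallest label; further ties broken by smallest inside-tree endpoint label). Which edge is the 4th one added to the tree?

Grow the tree from Lima using Prim:
Step 1: cheapest edge leaving the tree is Lima—Riga (3); add Riga.
Step 2: cheapest edge leaving the tree is Cairo—Riga (2); add Cairo.
Step 3: cheapest edge leaving the tree is Riga—Seoul (7); add Seoul.
Step 4: cheapest edge leaving the tree is Cairo—Oslo (12); add Oslo.
The 4th edge added is Cairo—Oslo.

Cairo-Oslo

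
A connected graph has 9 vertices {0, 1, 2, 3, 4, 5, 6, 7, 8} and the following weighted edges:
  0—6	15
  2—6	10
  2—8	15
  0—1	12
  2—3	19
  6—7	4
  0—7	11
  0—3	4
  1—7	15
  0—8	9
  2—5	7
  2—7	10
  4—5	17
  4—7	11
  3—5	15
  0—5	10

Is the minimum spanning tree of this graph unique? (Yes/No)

Sort edges by weight, then run Kruskal:
0—3 (4): add — endpoints in different components.
6—7 (4): add — endpoints in different components.
2—5 (7): add — endpoints in different components.
0—8 (9): add — endpoints in different components.
0—5 (10): add — endpoints in different components.
2—6 (10): add — endpoints in different components.
2—7 (10): skip — 2 and 7 already connected.
0—7 (11): skip — 0 and 7 already connected.
4—7 (11): add — endpoints in different components.
0—1 (12): add — endpoints in different components.
Non-tree edge 2—7 has weight 10, equal to the heaviest edge on its tree cycle — swapping gives another MST of the same weight. Not unique.

No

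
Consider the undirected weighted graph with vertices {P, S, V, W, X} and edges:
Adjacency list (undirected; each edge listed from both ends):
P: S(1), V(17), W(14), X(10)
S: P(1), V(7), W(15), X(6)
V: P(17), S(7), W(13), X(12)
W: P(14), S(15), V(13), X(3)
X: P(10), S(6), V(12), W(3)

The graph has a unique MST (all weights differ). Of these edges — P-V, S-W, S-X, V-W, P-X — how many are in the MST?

Kruskal's algorithm — process edges by increasing weight (ties by edge label):
P-S (1): add — endpoints in different components.
W-X (3): add — endpoints in different components.
S-X (6): add — endpoints in different components.
S-V (7): add — endpoints in different components.
MST edge set: {P-S, W-X, S-X, S-V}.
Of the listed edges, {S-X} are in the MST → 1.

1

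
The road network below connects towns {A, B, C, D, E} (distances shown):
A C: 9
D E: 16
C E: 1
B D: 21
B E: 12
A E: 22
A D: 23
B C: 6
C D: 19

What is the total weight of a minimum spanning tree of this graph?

Kruskal's algorithm — process edges by increasing weight (ties by edge label):
C E (1): add. Components now {A} {B} {C,E} {D}
B C (6): add. Components now {A} {B,C,E} {D}
A C (9): add. Components now {A,B,C,E} {D}
B E (12): skip — B and E already connected.
D E (16): add. Components now {A,B,C,D,E}
MST edges: C E, B C, A C, D E; total weight 1+6+9+16 = 32.

32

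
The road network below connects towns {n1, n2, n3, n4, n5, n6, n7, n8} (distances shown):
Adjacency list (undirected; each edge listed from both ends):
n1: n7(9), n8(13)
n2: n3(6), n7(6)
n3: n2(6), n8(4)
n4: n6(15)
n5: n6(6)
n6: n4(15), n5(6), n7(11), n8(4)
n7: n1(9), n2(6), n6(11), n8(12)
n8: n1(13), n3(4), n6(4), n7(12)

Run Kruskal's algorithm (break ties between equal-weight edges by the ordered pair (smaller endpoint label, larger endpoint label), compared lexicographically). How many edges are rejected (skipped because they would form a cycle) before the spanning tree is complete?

Kruskal: consider edges lightest-first.
n3—n8 (4): add — endpoints in different components.
n6—n8 (4): add — endpoints in different components.
n2—n3 (6): add — endpoints in different components.
n2—n7 (6): add — endpoints in different components.
n5—n6 (6): add — endpoints in different components.
n1—n7 (9): add — endpoints in different components.
n6—n7 (11): skip — n7 and n6 already connected.
n7—n8 (12): skip — n7 and n8 already connected.
n1—n8 (13): skip — n8 and n1 already connected.
n4—n6 (15): add — endpoints in different components.
Edges rejected before the tree was complete: 3.

3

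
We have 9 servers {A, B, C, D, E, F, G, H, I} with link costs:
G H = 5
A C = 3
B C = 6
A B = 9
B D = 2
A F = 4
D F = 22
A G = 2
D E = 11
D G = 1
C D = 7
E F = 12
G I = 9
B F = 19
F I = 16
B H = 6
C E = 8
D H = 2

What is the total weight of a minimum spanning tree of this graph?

31

Prim, starting at E.
Step 1: cheapest edge leaving the tree is C E (8); add C.
Step 2: cheapest edge leaving the tree is A C (3); add A.
Step 3: cheapest edge leaving the tree is A G (2); add G.
Step 4: cheapest edge leaving the tree is D G (1); add D.
Step 5: cheapest edge leaving the tree is B D (2); add B.
Step 6: cheapest edge leaving the tree is D H (2); add H.
Step 7: cheapest edge leaving the tree is A F (4); add F.
Step 8: cheapest edge leaving the tree is G I (9); add I.
MST edges: C E, A C, A G, D G, B D, D H, A F, G I; total weight 8+3+2+1+2+2+4+9 = 31.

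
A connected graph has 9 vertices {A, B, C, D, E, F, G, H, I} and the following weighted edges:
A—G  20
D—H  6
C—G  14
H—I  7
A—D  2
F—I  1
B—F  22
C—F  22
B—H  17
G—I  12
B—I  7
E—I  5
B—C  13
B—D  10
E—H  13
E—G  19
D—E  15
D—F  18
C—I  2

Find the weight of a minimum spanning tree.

42

Sort edges by weight, then run Kruskal:
F—I (1): add — endpoints in different components.
A—D (2): add — endpoints in different components.
C—I (2): add — endpoints in different components.
E—I (5): add — endpoints in different components.
D—H (6): add — endpoints in different components.
B—I (7): add — endpoints in different components.
H—I (7): add — endpoints in different components.
B—D (10): skip — B and D already connected.
G—I (12): add — endpoints in different components.
MST edges: F—I, A—D, C—I, E—I, D—H, B—I, H—I, G—I; total weight 1+2+2+5+6+7+7+12 = 42.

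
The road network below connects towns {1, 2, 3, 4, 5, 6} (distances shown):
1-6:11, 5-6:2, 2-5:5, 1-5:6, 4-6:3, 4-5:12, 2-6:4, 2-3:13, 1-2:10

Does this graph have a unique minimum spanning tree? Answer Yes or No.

Sort edges by weight, then run Kruskal:
5-6 (2): add — endpoints in different components.
4-6 (3): add — endpoints in different components.
2-6 (4): add — endpoints in different components.
2-5 (5): skip — 2 and 5 already connected.
1-5 (6): add — endpoints in different components.
1-2 (10): skip — 1 and 2 already connected.
1-6 (11): skip — 1 and 6 already connected.
4-5 (12): skip — 4 and 5 already connected.
2-3 (13): add — endpoints in different components.
Every non-tree edge has weight strictly greater than the heaviest edge on the tree path between its endpoints, so the MST is unique.

Yes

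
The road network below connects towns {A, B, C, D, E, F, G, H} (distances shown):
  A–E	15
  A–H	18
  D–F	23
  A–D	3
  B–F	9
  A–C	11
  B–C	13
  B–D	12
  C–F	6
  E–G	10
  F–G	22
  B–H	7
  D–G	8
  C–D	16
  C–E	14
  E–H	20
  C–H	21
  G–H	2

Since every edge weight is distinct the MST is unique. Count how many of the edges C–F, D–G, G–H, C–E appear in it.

3

Kruskal's algorithm — process edges by increasing weight (ties by edge label):
G–H (2): add — endpoints in different components.
A–D (3): add — endpoints in different components.
C–F (6): add — endpoints in different components.
B–H (7): add — endpoints in different components.
D–G (8): add — endpoints in different components.
B–F (9): add — endpoints in different components.
E–G (10): add — endpoints in different components.
MST edge set: {G–H, A–D, C–F, B–H, D–G, B–F, E–G}.
Of the listed edges, {C–F, D–G, G–H} are in the MST → 3.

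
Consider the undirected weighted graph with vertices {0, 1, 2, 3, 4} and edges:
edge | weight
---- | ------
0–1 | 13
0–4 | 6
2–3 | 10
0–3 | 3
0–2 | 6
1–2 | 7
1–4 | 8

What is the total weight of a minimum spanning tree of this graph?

Prim's algorithm from 0:
Step 1: frontier [0–3 3, 0–2 6, 0–4 6, 0–1 13] → take 0–3 (3); add 3.
Step 2: frontier [0–2 6, 0–4 6, 0–1 13, 2–3 10] → take 0–2 (6); add 2.
Step 3: frontier [0–4 6, 0–1 13, 1–2 7] → take 0–4 (6); add 4.
Step 4: frontier [0–1 13, 1–2 7, 1–4 8] → take 1–2 (7); add 1.
MST edges: 0–3, 0–2, 0–4, 1–2; total weight 3+6+6+7 = 22.

22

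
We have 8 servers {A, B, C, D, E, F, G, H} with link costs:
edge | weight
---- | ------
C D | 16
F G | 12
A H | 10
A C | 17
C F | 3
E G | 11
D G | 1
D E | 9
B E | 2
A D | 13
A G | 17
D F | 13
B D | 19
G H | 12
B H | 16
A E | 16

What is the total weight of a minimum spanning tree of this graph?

49

Kruskal: consider edges lightest-first.
D G (1): add — endpoints in different components.
B E (2): add — endpoints in different components.
C F (3): add — endpoints in different components.
D E (9): add — endpoints in different components.
A H (10): add — endpoints in different components.
E G (11): skip — E and G already connected.
F G (12): add — endpoints in different components.
G H (12): add — endpoints in different components.
MST edges: D G, B E, C F, D E, A H, F G, G H; total weight 1+2+3+9+10+12+12 = 49.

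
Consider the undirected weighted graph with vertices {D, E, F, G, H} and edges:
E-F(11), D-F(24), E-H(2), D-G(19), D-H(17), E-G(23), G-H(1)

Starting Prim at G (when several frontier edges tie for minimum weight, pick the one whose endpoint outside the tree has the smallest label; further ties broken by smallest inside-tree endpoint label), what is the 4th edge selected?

Grow the tree from G using Prim:
Step 1: frontier [G-H 1, D-G 19, E-G 23] → take G-H (1); add H.
Step 2: frontier [D-G 19, E-G 23, E-H 2, D-H 17] → take E-H (2); add E.
Step 3: frontier [E-F 11, D-G 19, D-H 17] → take E-F (11); add F.
Step 4: frontier [D-F 24, D-G 19, D-H 17] → take D-H (17); add D.
The 4th edge added is D-H.

D-H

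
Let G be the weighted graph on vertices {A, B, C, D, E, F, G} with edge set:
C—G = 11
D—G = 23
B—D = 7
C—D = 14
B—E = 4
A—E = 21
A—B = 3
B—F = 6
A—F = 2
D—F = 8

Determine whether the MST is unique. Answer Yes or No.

Yes

Kruskal's algorithm — process edges by increasing weight (ties by edge label):
A—F (2): add. Components now {A,F} {B} {C} {D} {E} {G}
A—B (3): add. Components now {A,B,F} {C} {D} {E} {G}
B—E (4): add. Components now {A,B,E,F} {C} {D} {G}
B—F (6): skip — B and F already connected.
B—D (7): add. Components now {A,B,D,E,F} {C} {G}
D—F (8): skip — D and F already connected.
C—G (11): add. Components now {A,B,D,E,F} {C,G}
C—D (14): add. Components now {A,B,C,D,E,F,G}
Every non-tree edge has weight strictly greater than the heaviest edge on the tree path between its endpoints, so the MST is unique.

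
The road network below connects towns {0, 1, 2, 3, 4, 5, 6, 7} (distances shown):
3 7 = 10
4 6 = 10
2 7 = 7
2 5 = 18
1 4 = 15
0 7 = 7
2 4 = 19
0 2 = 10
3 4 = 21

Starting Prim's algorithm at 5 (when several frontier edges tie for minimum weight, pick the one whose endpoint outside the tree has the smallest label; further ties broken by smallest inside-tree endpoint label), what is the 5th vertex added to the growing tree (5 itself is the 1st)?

Grow the tree from 5 using Prim:
Step 1: cheapest edge leaving the tree is 2 5 (18); add 2.
Step 2: cheapest edge leaving the tree is 2 7 (7); add 7.
Step 3: cheapest edge leaving the tree is 0 7 (7); add 0.
Step 4: cheapest edge leaving the tree is 3 7 (10); add 3.
Step 5: cheapest edge leaving the tree is 2 4 (19); add 4.
Step 6: cheapest edge leaving the tree is 4 6 (10); add 6.
Step 7: cheapest edge leaving the tree is 1 4 (15); add 1.
Vertex order: 5, 2, 7, 0, 3, 4, 6, 1. The 5th vertex is 3.

3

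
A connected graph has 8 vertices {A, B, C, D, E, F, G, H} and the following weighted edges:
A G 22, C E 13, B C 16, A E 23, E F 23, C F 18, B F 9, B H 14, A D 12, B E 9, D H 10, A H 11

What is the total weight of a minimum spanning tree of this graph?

Prim's algorithm from F:
Step 1: cheapest edge leaving the tree is B F (9); add B.
Step 2: cheapest edge leaving the tree is B E (9); add E.
Step 3: cheapest edge leaving the tree is C E (13); add C.
Step 4: cheapest edge leaving the tree is B H (14); add H.
Step 5: cheapest edge leaving the tree is D H (10); add D.
Step 6: cheapest edge leaving the tree is A H (11); add A.
Step 7: cheapest edge leaving the tree is A G (22); add G.
MST edges: B F, B E, C E, B H, D H, A H, A G; total weight 9+9+13+14+10+11+22 = 88.

88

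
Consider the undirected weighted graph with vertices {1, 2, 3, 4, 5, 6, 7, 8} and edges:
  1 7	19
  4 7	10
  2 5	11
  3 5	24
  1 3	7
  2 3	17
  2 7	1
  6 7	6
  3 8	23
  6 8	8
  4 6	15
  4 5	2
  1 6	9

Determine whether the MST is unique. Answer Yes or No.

Yes

Kruskal's algorithm — process edges by increasing weight (ties by edge label):
2 7 (1): add — endpoints in different components.
4 5 (2): add — endpoints in different components.
6 7 (6): add — endpoints in different components.
1 3 (7): add — endpoints in different components.
6 8 (8): add — endpoints in different components.
1 6 (9): add — endpoints in different components.
4 7 (10): add — endpoints in different components.
Every non-tree edge has weight strictly greater than the heaviest edge on the tree path between its endpoints, so the MST is unique.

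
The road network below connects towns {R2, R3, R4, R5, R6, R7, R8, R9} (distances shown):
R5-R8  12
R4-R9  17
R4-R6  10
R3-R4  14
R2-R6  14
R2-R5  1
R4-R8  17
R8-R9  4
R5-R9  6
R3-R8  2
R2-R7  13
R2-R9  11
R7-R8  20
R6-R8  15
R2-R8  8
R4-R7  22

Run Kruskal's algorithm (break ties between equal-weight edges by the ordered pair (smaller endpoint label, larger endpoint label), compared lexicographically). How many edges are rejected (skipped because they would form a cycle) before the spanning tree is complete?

3

Kruskal: consider edges lightest-first.
R2-R5 (1): add — endpoints in different components.
R3-R8 (2): add — endpoints in different components.
R8-R9 (4): add — endpoints in different components.
R5-R9 (6): add — endpoints in different components.
R2-R8 (8): skip — R2 and R8 already connected.
R4-R6 (10): add — endpoints in different components.
R2-R9 (11): skip — R2 and R9 already connected.
R5-R8 (12): skip — R5 and R8 already connected.
R2-R7 (13): add — endpoints in different components.
R2-R6 (14): add — endpoints in different components.
Edges rejected before the tree was complete: 3.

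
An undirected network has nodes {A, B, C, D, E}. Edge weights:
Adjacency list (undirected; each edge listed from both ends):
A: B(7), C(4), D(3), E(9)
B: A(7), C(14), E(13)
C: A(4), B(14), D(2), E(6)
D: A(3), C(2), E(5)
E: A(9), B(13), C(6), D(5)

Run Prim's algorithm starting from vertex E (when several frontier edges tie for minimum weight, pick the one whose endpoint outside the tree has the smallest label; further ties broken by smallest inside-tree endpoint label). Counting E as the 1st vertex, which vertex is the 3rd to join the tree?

Grow the tree from E using Prim:
Step 1: cheapest edge leaving the tree is D-E (5); add D.
Step 2: cheapest edge leaving the tree is C-D (2); add C.
Step 3: cheapest edge leaving the tree is A-D (3); add A.
Step 4: cheapest edge leaving the tree is A-B (7); add B.
Vertex order: E, D, C, A, B. The 3rd vertex is C.

C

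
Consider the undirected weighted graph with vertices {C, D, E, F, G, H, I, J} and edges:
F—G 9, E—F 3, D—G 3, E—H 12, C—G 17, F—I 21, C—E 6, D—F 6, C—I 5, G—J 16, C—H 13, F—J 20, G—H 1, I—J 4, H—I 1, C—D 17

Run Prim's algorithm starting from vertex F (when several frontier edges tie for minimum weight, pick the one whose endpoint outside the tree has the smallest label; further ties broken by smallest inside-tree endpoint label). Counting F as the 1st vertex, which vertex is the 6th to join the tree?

G

Grow the tree from F using Prim:
Step 1: cheapest edge leaving the tree is E—F (3); add E.
Step 2: cheapest edge leaving the tree is C—E (6); add C.
Step 3: cheapest edge leaving the tree is C—I (5); add I.
Step 4: cheapest edge leaving the tree is H—I (1); add H.
Step 5: cheapest edge leaving the tree is G—H (1); add G.
Step 6: cheapest edge leaving the tree is D—G (3); add D.
Step 7: cheapest edge leaving the tree is I—J (4); add J.
Vertex order: F, E, C, I, H, G, D, J. The 6th vertex is G.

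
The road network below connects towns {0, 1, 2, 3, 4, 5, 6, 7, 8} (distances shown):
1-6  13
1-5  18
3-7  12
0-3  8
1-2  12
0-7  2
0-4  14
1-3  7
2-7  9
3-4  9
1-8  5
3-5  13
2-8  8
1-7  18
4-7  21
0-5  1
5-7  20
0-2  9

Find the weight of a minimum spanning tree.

Grow the tree from 6 using Prim:
Step 1: cheapest edge leaving the tree is 1-6 (13); add 1.
Step 2: cheapest edge leaving the tree is 1-8 (5); add 8.
Step 3: cheapest edge leaving the tree is 1-3 (7); add 3.
Step 4: cheapest edge leaving the tree is 0-3 (8); add 0.
Step 5: cheapest edge leaving the tree is 0-5 (1); add 5.
Step 6: cheapest edge leaving the tree is 0-7 (2); add 7.
Step 7: cheapest edge leaving the tree is 2-8 (8); add 2.
Step 8: cheapest edge leaving the tree is 3-4 (9); add 4.
MST edges: 1-6, 1-8, 1-3, 0-3, 0-5, 0-7, 2-8, 3-4; total weight 13+5+7+8+1+2+8+9 = 53.

53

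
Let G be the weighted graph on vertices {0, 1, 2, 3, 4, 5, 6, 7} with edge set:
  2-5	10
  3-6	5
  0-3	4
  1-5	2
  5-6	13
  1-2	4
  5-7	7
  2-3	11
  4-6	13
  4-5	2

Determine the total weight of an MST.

Sort edges by weight, then run Kruskal:
1-5 (2): add — endpoints in different components.
4-5 (2): add — endpoints in different components.
0-3 (4): add — endpoints in different components.
1-2 (4): add — endpoints in different components.
3-6 (5): add — endpoints in different components.
5-7 (7): add — endpoints in different components.
2-5 (10): skip — 2 and 5 already connected.
2-3 (11): add — endpoints in different components.
MST edges: 1-5, 4-5, 0-3, 1-2, 3-6, 5-7, 2-3; total weight 2+2+4+4+5+7+11 = 35.

35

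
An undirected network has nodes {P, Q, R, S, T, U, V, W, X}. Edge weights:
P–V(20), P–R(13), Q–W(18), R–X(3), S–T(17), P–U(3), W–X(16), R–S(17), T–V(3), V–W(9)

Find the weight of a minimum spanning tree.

Prim's algorithm from P:
Step 1: frontier [P–U 3, P–R 13, P–V 20] → take P–U (3); add U.
Step 2: frontier [P–R 13, P–V 20] → take P–R (13); add R.
Step 3: frontier [P–V 20, R–X 3, R–S 17] → take R–X (3); add X.
Step 4: frontier [P–V 20, R–S 17, W–X 16] → take W–X (16); add W.
Step 5: frontier [P–V 20, R–S 17, V–W 9, Q–W 18] → take V–W (9); add V.
Step 6: frontier [R–S 17, T–V 3, Q–W 18] → take T–V (3); add T.
Step 7: frontier [R–S 17, S–T 17, Q–W 18] → take R–S (17); add S.
Step 8: frontier [Q–W 18] → take Q–W (18); add Q.
MST edges: P–U, P–R, R–X, W–X, V–W, T–V, R–S, Q–W; total weight 3+13+3+16+9+3+17+18 = 82.

82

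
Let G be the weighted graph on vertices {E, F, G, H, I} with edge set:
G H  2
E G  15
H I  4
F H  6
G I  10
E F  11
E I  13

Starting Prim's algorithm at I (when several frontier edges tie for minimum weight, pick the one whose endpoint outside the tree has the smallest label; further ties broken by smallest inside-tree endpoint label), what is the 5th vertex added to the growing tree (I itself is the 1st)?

Prim, starting at I.
Step 1: cheapest edge leaving the tree is H I (4); add H.
Step 2: cheapest edge leaving the tree is G H (2); add G.
Step 3: cheapest edge leaving the tree is F H (6); add F.
Step 4: cheapest edge leaving the tree is E F (11); add E.
Vertex order: I, H, G, F, E. The 5th vertex is E.

E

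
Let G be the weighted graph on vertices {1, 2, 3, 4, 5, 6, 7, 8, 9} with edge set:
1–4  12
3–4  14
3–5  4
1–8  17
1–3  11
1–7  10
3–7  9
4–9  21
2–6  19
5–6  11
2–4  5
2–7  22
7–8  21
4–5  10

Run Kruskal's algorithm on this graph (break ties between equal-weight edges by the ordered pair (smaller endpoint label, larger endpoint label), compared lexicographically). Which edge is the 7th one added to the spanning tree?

Kruskal: consider edges lightest-first.
3–5 (4): add — endpoints in different components.
2–4 (5): add — endpoints in different components.
3–7 (9): add — endpoints in different components.
1–7 (10): add — endpoints in different components.
4–5 (10): add — endpoints in different components.
1–3 (11): skip — 1 and 3 already connected.
5–6 (11): add — endpoints in different components.
1–4 (12): skip — 1 and 4 already connected.
3–4 (14): skip — 3 and 4 already connected.
1–8 (17): add — endpoints in different components.
2–6 (19): skip — 2 and 6 already connected.
4–9 (21): add — endpoints in different components.
The 7th edge added is 1–8.

1-8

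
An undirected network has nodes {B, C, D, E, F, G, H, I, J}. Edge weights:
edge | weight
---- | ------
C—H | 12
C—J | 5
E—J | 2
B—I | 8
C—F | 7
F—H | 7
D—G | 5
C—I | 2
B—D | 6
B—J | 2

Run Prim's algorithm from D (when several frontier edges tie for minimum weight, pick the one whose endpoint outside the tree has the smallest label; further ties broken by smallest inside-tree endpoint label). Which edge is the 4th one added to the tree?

Grow the tree from D using Prim:
Step 1: cheapest edge leaving the tree is D—G (5); add G.
Step 2: cheapest edge leaving the tree is B—D (6); add B.
Step 3: cheapest edge leaving the tree is B—J (2); add J.
Step 4: cheapest edge leaving the tree is E—J (2); add E.
Step 5: cheapest edge leaving the tree is C—J (5); add C.
Step 6: cheapest edge leaving the tree is C—I (2); add I.
Step 7: cheapest edge leaving the tree is C—F (7); add F.
Step 8: cheapest edge leaving the tree is F—H (7); add H.
The 4th edge added is E—J.

E-J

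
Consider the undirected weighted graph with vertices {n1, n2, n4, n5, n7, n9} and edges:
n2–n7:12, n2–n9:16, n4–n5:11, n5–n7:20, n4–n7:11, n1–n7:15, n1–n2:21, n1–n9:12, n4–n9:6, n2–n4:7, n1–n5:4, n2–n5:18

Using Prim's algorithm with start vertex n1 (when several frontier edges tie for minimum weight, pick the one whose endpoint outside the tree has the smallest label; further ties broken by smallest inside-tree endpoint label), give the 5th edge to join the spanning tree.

n4-n7

Grow the tree from n1 using Prim:
Step 1: cheapest edge leaving the tree is n1–n5 (4); add n5.
Step 2: cheapest edge leaving the tree is n4–n5 (11); add n4.
Step 3: cheapest edge leaving the tree is n4–n9 (6); add n9.
Step 4: cheapest edge leaving the tree is n2–n4 (7); add n2.
Step 5: cheapest edge leaving the tree is n4–n7 (11); add n7.
The 5th edge added is n4–n7.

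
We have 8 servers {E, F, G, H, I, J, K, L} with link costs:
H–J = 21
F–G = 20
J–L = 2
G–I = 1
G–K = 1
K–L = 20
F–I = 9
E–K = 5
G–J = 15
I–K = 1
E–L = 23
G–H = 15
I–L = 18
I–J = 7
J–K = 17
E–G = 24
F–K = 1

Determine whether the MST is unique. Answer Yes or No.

Kruskal's algorithm — process edges by increasing weight (ties by edge label):
F–K (1): add — endpoints in different components.
G–I (1): add — endpoints in different components.
G–K (1): add — endpoints in different components.
I–K (1): skip — I and K already connected.
J–L (2): add — endpoints in different components.
E–K (5): add — endpoints in different components.
I–J (7): add — endpoints in different components.
F–I (9): skip — F and I already connected.
G–H (15): add — endpoints in different components.
Non-tree edge I–K has weight 1, equal to the heaviest edge on its tree cycle — swapping gives another MST of the same weight. Not unique.

No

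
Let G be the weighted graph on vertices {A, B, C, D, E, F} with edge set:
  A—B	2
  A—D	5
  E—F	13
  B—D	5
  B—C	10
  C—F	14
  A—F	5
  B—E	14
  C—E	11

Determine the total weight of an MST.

33

Sort edges by weight, then run Kruskal:
A—B (2): add. Components now {A,B} {C} {D} {E} {F}
A—D (5): add. Components now {A,B,D} {C} {E} {F}
A—F (5): add. Components now {A,B,D,F} {C} {E}
B—D (5): skip — B and D already connected.
B—C (10): add. Components now {A,B,C,D,F} {E}
C—E (11): add. Components now {A,B,C,D,E,F}
MST edges: A—B, A—D, A—F, B—C, C—E; total weight 2+5+5+10+11 = 33.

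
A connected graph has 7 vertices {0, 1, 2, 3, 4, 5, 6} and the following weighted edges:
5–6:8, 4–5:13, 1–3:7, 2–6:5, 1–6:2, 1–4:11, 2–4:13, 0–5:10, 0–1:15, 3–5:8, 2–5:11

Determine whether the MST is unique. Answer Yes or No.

No

Kruskal: consider edges lightest-first.
1–6 (2): add. Components now {0} {1,6} {2} {3} {4} {5}
2–6 (5): add. Components now {0} {1,2,6} {3} {4} {5}
1–3 (7): add. Components now {0} {1,2,3,6} {4} {5}
3–5 (8): add. Components now {0} {1,2,3,5,6} {4}
5–6 (8): skip — 5 and 6 already connected.
0–5 (10): add. Components now {0,1,2,3,5,6} {4}
1–4 (11): add. Components now {0,1,2,3,4,5,6}
Non-tree edge 5–6 has weight 8, equal to the heaviest edge on its tree cycle — swapping gives another MST of the same weight. Not unique.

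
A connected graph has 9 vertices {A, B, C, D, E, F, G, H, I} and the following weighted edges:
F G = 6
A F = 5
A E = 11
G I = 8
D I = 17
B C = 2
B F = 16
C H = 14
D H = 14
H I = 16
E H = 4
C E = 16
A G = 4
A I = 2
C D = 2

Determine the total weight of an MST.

44

Prim, starting at D.
Step 1: cheapest edge leaving the tree is C D (2); add C.
Step 2: cheapest edge leaving the tree is B C (2); add B.
Step 3: cheapest edge leaving the tree is C H (14); add H.
Step 4: cheapest edge leaving the tree is E H (4); add E.
Step 5: cheapest edge leaving the tree is A E (11); add A.
Step 6: cheapest edge leaving the tree is A I (2); add I.
Step 7: cheapest edge leaving the tree is A G (4); add G.
Step 8: cheapest edge leaving the tree is A F (5); add F.
MST edges: C D, B C, C H, E H, A E, A I, A G, A F; total weight 2+2+14+4+11+2+4+5 = 44.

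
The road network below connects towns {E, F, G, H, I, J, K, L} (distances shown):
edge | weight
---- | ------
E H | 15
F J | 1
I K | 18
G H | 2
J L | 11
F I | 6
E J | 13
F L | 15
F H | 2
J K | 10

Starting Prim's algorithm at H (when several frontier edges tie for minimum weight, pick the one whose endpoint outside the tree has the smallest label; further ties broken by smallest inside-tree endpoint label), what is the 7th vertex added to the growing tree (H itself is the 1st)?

L

Prim's algorithm from H:
Step 1: frontier [F H 2, G H 2, E H 15] → take F H (2); add F.
Step 2: frontier [F J 1, F I 6, F L 15, G H 2, E H 15] → take F J (1); add J.
Step 3: frontier [F I 6, F L 15, G H 2, E H 15, J K 10, J L 11, E J 13] → take G H (2); add G.
Step 4: frontier [F I 6, F L 15, E H 15, J K 10, J L 11, E J 13] → take F I (6); add I.
Step 5: frontier [F L 15, E H 15, I K 18, J K 10, J L 11, E J 13] → take J K (10); add K.
Step 6: frontier [F L 15, E H 15, J L 11, E J 13] → take J L (11); add L.
Step 7: frontier [E H 15, E J 13] → take E J (13); add E.
Vertex order: H, F, J, G, I, K, L, E. The 7th vertex is L.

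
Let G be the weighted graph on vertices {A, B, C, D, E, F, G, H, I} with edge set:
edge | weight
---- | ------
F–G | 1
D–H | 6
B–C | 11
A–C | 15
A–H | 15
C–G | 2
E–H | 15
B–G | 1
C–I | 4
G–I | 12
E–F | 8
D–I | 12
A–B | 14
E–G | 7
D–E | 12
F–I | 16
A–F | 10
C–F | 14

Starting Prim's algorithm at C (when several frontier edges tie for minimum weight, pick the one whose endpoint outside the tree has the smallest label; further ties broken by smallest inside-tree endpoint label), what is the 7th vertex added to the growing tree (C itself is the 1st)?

A

Prim, starting at C.
Step 1: cheapest edge leaving the tree is C–G (2); add G.
Step 2: cheapest edge leaving the tree is B–G (1); add B.
Step 3: cheapest edge leaving the tree is F–G (1); add F.
Step 4: cheapest edge leaving the tree is C–I (4); add I.
Step 5: cheapest edge leaving the tree is E–G (7); add E.
Step 6: cheapest edge leaving the tree is A–F (10); add A.
Step 7: cheapest edge leaving the tree is D–E (12); add D.
Step 8: cheapest edge leaving the tree is D–H (6); add H.
Vertex order: C, G, B, F, I, E, A, D, H. The 7th vertex is A.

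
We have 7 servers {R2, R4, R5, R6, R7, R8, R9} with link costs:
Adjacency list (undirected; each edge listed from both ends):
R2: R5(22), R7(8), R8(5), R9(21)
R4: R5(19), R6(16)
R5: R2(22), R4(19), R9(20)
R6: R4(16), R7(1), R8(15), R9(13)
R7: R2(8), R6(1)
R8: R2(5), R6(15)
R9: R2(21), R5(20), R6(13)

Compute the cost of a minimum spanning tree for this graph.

Kruskal's algorithm — process edges by increasing weight (ties by edge label):
R6-R7 (1): add — endpoints in different components.
R2-R8 (5): add — endpoints in different components.
R2-R7 (8): add — endpoints in different components.
R6-R9 (13): add — endpoints in different components.
R6-R8 (15): skip — R6 and R8 already connected.
R4-R6 (16): add — endpoints in different components.
R4-R5 (19): add — endpoints in different components.
MST edges: R6-R7, R2-R8, R2-R7, R6-R9, R4-R6, R4-R5; total weight 1+5+8+13+16+19 = 62.

62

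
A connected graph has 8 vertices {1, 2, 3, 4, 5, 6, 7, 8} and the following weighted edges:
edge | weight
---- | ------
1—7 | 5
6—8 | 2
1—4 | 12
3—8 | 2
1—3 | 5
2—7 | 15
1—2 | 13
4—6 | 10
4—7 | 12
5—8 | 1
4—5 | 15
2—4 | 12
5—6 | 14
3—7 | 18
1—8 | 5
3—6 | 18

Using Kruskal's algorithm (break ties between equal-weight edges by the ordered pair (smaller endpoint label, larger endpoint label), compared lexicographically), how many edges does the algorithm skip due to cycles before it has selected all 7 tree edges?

Kruskal's algorithm — process edges by increasing weight (ties by edge label):
5—8 (1): add — endpoints in different components.
3—8 (2): add — endpoints in different components.
6—8 (2): add — endpoints in different components.
1—3 (5): add — endpoints in different components.
1—7 (5): add — endpoints in different components.
1—8 (5): skip — 1 and 8 already connected.
4—6 (10): add — endpoints in different components.
1—4 (12): skip — 1 and 4 already connected.
2—4 (12): add — endpoints in different components.
Edges rejected before the tree was complete: 2.

2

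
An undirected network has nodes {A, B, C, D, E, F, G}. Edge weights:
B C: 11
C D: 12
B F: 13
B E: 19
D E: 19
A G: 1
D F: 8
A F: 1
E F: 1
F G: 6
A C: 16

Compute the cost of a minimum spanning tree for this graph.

34

Prim's algorithm from B:
Step 1: frontier [B C 11, B F 13, B E 19] → take B C (11); add C.
Step 2: frontier [B F 13, B E 19, C D 12, A C 16] → take C D (12); add D.
Step 3: frontier [B F 13, B E 19, A C 16, D F 8, D E 19] → take D F (8); add F.
Step 4: frontier [B E 19, A C 16, D E 19, A F 1, E F 1, F G 6] → take A F (1); add A.
Step 5: frontier [A G 1, B E 19, D E 19, E F 1, F G 6] → take E F (1); add E.
Step 6: frontier [A G 1, F G 6] → take A G (1); add G.
MST edges: B C, C D, D F, A F, E F, A G; total weight 11+12+8+1+1+1 = 34.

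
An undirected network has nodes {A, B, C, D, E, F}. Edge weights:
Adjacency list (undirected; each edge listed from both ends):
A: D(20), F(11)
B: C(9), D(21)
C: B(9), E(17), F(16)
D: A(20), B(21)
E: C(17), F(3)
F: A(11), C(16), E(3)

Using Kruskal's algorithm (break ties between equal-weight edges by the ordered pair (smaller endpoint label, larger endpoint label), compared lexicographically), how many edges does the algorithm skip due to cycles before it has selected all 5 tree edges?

1

Kruskal's algorithm — process edges by increasing weight (ties by edge label):
E—F (3): add. Components now {A} {B} {C} {D} {E,F}
B—C (9): add. Components now {A} {B,C} {D} {E,F}
A—F (11): add. Components now {A,E,F} {B,C} {D}
C—F (16): add. Components now {A,B,C,E,F} {D}
C—E (17): skip — C and E already connected.
A—D (20): add. Components now {A,B,C,D,E,F}
Edges rejected before the tree was complete: 1.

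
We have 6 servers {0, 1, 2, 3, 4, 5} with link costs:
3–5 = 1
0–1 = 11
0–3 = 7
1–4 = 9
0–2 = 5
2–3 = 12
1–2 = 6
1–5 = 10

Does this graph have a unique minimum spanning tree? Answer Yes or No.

Sort edges by weight, then run Kruskal:
3–5 (1): add. Components now {0} {1} {2} {3,5} {4}
0–2 (5): add. Components now {0,2} {1} {3,5} {4}
1–2 (6): add. Components now {0,1,2} {3,5} {4}
0–3 (7): add. Components now {0,1,2,3,5} {4}
1–4 (9): add. Components now {0,1,2,3,4,5}
Every non-tree edge has weight strictly greater than the heaviest edge on the tree path between its endpoints, so the MST is unique.

Yes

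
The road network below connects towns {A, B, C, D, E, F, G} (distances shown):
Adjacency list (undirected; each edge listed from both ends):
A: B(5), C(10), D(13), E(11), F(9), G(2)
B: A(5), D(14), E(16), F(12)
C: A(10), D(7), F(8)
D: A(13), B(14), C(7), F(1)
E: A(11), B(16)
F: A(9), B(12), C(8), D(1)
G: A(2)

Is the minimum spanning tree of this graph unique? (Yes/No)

Yes

Kruskal's algorithm — process edges by increasing weight (ties by edge label):
D F (1): add — endpoints in different components.
A G (2): add — endpoints in different components.
A B (5): add — endpoints in different components.
C D (7): add — endpoints in different components.
C F (8): skip — C and F already connected.
A F (9): add — endpoints in different components.
A C (10): skip — A and C already connected.
A E (11): add — endpoints in different components.
Every non-tree edge has weight strictly greater than the heaviest edge on the tree path between its endpoints, so the MST is unique.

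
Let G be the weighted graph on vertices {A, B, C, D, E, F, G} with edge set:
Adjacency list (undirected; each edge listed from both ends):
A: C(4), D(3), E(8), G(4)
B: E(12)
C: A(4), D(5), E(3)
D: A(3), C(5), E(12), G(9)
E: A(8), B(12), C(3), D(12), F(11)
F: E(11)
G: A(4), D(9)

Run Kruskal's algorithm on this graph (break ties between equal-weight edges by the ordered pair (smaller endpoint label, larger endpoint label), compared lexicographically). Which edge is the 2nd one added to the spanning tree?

Sort edges by weight, then run Kruskal:
A-D (3): add. Components now {A,D} {B} {C} {E} {F} {G}
C-E (3): add. Components now {A,D} {B} {C,E} {F} {G}
A-C (4): add. Components now {A,C,D,E} {B} {F} {G}
A-G (4): add. Components now {A,C,D,E,G} {B} {F}
C-D (5): skip — C and D already connected.
A-E (8): skip — A and E already connected.
D-G (9): skip — D and G already connected.
E-F (11): add. Components now {A,C,D,E,F,G} {B}
B-E (12): add. Components now {A,B,C,D,E,F,G}
The 2nd edge added is C-E.

C-E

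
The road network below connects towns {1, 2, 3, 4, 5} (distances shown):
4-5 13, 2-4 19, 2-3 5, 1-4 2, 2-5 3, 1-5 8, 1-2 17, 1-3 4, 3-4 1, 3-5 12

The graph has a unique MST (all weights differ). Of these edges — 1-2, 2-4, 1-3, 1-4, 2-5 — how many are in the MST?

2

Kruskal's algorithm — process edges by increasing weight (ties by edge label):
3-4 (1): add — endpoints in different components.
1-4 (2): add — endpoints in different components.
2-5 (3): add — endpoints in different components.
1-3 (4): skip — 1 and 3 already connected.
2-3 (5): add — endpoints in different components.
MST edge set: {3-4, 1-4, 2-5, 2-3}.
Of the listed edges, {1-4, 2-5} are in the MST → 2.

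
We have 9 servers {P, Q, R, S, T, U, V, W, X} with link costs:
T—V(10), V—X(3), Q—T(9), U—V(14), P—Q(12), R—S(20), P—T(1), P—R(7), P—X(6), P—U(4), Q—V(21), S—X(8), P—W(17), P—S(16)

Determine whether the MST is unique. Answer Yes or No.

Yes

Sort edges by weight, then run Kruskal:
P—T (1): add — endpoints in different components.
V—X (3): add — endpoints in different components.
P—U (4): add — endpoints in different components.
P—X (6): add — endpoints in different components.
P—R (7): add — endpoints in different components.
S—X (8): add — endpoints in different components.
Q—T (9): add — endpoints in different components.
T—V (10): skip — V and T already connected.
P—Q (12): skip — P and Q already connected.
U—V (14): skip — V and U already connected.
P—S (16): skip — S and P already connected.
P—W (17): add — endpoints in different components.
Every non-tree edge has weight strictly greater than the heaviest edge on the tree path between its endpoints, so the MST is unique.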